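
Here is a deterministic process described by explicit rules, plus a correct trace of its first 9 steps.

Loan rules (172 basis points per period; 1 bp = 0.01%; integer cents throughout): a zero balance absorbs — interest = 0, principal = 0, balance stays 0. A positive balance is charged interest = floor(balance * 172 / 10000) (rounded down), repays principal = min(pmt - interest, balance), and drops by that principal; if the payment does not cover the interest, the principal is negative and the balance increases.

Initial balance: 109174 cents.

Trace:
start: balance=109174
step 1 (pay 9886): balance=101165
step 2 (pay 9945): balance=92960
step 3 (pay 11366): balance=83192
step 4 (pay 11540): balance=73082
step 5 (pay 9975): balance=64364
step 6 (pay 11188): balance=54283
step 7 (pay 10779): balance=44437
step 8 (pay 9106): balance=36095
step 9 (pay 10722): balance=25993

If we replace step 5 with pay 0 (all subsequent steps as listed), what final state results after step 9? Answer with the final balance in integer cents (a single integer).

(re-executing from step 5 with the substitution; state before step 5: balance=73082)
step 5 (pay 0): balance=74339
step 6 (pay 11188): balance=64429
step 7 (pay 10779): balance=54758
step 8 (pay 9106): balance=46593
step 9 (pay 10722): balance=36672

36672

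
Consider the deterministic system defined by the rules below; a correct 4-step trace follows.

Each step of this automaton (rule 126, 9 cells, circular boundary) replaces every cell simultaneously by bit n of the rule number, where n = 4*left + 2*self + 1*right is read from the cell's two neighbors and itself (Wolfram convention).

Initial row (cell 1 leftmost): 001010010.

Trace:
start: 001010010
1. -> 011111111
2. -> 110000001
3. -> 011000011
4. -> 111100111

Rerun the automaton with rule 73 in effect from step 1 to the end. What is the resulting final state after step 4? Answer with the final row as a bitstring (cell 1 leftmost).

000011000

(re-executing steps 1..4 under rule 73; state before step 1: 001010010)
1. -> 100000000
2. -> 001111110
3. -> 101000010
4. -> 000011000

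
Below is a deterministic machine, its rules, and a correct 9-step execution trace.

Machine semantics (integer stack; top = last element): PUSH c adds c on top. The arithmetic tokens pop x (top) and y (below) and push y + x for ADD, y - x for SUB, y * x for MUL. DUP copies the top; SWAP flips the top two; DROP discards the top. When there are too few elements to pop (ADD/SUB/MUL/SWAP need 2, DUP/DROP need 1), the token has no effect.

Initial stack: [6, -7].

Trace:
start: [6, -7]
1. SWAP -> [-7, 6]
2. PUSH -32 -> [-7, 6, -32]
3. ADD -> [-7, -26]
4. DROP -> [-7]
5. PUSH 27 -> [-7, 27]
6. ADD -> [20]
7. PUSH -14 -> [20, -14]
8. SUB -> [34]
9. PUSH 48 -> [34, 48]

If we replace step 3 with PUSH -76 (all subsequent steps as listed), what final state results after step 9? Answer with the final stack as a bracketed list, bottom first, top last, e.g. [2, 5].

[-7, 6, 9, 48]

(re-executing from step 3 with the substitution; state before step 3: [-7, 6, -32])
3. PUSH -76 -> [-7, 6, -32, -76]
4. DROP -> [-7, 6, -32]
5. PUSH 27 -> [-7, 6, -32, 27]
6. ADD -> [-7, 6, -5]
7. PUSH -14 -> [-7, 6, -5, -14]
8. SUB -> [-7, 6, 9]
9. PUSH 48 -> [-7, 6, 9, 48]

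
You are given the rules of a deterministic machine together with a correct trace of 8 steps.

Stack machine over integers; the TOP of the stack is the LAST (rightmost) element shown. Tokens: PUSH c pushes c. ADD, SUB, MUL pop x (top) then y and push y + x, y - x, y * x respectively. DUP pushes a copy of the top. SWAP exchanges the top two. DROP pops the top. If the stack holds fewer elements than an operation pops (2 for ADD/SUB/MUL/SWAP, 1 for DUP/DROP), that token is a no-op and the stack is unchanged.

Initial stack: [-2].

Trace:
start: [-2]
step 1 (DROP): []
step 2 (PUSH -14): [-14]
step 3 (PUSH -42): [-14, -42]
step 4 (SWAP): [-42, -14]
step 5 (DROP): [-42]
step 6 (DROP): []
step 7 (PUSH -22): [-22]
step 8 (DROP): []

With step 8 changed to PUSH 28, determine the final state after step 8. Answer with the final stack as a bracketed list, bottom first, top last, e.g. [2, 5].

[-22, 28]

(re-executing from step 8 with the substitution; state before step 8: [-22])
step 8 (PUSH 28): [-22, 28]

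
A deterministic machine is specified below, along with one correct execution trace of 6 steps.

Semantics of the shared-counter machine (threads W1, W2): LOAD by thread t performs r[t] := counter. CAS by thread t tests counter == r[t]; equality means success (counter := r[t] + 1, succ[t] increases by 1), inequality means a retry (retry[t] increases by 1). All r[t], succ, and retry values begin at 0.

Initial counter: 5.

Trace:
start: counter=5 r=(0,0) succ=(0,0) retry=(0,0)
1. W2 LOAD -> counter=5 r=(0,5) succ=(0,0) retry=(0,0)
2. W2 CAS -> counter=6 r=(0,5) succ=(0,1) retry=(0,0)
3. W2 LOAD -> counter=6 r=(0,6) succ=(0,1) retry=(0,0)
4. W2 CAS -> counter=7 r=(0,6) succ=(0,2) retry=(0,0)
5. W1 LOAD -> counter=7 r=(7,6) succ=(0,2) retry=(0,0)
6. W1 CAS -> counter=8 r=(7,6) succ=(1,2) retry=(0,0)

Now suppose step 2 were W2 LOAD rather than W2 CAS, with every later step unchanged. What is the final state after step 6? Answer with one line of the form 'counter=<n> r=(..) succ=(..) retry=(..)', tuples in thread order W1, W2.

(re-executing from step 2 with the substitution; state before step 2: counter=5 r=(0,5) succ=(0,0) retry=(0,0))
2. W2 LOAD -> counter=5 r=(0,5) succ=(0,0) retry=(0,0)
3. W2 LOAD -> counter=5 r=(0,5) succ=(0,0) retry=(0,0)
4. W2 CAS -> counter=6 r=(0,5) succ=(0,1) retry=(0,0)
5. W1 LOAD -> counter=6 r=(6,5) succ=(0,1) retry=(0,0)
6. W1 CAS -> counter=7 r=(6,5) succ=(1,1) retry=(0,0)

counter=7 r=(6,5) succ=(1,1) retry=(0,0)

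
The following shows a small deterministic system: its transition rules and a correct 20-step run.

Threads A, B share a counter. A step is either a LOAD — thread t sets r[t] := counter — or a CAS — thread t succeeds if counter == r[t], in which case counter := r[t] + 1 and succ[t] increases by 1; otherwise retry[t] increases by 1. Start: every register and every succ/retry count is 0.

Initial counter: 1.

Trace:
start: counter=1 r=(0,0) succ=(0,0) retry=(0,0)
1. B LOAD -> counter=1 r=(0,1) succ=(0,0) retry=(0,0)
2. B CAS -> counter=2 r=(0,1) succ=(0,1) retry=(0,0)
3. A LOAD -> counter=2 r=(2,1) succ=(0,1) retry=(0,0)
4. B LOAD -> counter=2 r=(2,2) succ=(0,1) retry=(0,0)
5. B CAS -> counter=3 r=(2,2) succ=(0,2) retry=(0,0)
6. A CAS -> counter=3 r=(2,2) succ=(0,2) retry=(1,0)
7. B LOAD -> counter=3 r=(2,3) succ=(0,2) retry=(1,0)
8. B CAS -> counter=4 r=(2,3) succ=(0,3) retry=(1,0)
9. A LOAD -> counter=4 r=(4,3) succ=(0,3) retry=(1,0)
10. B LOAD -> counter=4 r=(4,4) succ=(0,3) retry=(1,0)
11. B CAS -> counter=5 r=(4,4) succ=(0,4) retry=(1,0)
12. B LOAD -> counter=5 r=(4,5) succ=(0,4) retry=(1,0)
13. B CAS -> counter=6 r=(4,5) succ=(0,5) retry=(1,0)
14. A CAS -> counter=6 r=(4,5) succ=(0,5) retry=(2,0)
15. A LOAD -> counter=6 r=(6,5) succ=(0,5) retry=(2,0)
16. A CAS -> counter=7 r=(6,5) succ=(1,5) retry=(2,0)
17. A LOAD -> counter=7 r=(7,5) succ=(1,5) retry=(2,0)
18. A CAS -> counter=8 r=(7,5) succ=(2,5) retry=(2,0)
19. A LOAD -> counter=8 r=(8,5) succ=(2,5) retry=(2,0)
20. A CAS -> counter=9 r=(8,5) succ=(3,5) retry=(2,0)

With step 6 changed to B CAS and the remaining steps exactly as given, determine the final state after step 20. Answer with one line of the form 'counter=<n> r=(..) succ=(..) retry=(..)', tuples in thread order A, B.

counter=9 r=(8,5) succ=(3,5) retry=(1,1)

(re-executing from step 6 with the substitution; state before step 6: counter=3 r=(2,2) succ=(0,2) retry=(0,0))
6. B CAS -> counter=3 r=(2,2) succ=(0,2) retry=(0,1)
7. B LOAD -> counter=3 r=(2,3) succ=(0,2) retry=(0,1)
8. B CAS -> counter=4 r=(2,3) succ=(0,3) retry=(0,1)
9. A LOAD -> counter=4 r=(4,3) succ=(0,3) retry=(0,1)
10. B LOAD -> counter=4 r=(4,4) succ=(0,3) retry=(0,1)
11. B CAS -> counter=5 r=(4,4) succ=(0,4) retry=(0,1)
12. B LOAD -> counter=5 r=(4,5) succ=(0,4) retry=(0,1)
13. B CAS -> counter=6 r=(4,5) succ=(0,5) retry=(0,1)
14. A CAS -> counter=6 r=(4,5) succ=(0,5) retry=(1,1)
15. A LOAD -> counter=6 r=(6,5) succ=(0,5) retry=(1,1)
16. A CAS -> counter=7 r=(6,5) succ=(1,5) retry=(1,1)
17. A LOAD -> counter=7 r=(7,5) succ=(1,5) retry=(1,1)
18. A CAS -> counter=8 r=(7,5) succ=(2,5) retry=(1,1)
19. A LOAD -> counter=8 r=(8,5) succ=(2,5) retry=(1,1)
20. A CAS -> counter=9 r=(8,5) succ=(3,5) retry=(1,1)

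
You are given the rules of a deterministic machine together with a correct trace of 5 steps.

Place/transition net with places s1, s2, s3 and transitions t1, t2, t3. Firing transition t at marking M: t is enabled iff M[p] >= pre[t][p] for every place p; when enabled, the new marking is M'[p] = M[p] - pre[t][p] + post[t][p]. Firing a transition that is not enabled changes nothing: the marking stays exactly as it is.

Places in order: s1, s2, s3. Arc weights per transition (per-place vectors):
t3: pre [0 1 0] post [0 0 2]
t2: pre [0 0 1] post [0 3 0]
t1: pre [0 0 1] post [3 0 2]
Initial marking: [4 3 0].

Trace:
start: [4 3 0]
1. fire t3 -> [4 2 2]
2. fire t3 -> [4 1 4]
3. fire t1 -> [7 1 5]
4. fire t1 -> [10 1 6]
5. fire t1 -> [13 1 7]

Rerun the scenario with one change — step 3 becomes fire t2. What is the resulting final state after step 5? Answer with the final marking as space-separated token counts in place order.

10 4 5

(re-executing from step 3 with the substitution; state before step 3: [4 1 4])
3. fire t2 -> [4 4 3]
4. fire t1 -> [7 4 4]
5. fire t1 -> [10 4 5]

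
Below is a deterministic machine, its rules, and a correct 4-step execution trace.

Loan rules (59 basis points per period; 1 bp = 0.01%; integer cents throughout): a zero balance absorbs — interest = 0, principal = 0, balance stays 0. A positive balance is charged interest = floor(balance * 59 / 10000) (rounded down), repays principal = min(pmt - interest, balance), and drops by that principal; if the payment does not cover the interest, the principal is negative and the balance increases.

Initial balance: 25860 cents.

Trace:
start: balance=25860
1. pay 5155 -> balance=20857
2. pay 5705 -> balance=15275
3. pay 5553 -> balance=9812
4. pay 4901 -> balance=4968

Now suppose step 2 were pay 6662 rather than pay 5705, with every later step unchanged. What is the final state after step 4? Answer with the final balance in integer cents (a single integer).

(re-executing from step 2 with the substitution; state before step 2: balance=20857)
2. pay 6662 -> balance=14318
3. pay 5553 -> balance=8849
4. pay 4901 -> balance=4000

4000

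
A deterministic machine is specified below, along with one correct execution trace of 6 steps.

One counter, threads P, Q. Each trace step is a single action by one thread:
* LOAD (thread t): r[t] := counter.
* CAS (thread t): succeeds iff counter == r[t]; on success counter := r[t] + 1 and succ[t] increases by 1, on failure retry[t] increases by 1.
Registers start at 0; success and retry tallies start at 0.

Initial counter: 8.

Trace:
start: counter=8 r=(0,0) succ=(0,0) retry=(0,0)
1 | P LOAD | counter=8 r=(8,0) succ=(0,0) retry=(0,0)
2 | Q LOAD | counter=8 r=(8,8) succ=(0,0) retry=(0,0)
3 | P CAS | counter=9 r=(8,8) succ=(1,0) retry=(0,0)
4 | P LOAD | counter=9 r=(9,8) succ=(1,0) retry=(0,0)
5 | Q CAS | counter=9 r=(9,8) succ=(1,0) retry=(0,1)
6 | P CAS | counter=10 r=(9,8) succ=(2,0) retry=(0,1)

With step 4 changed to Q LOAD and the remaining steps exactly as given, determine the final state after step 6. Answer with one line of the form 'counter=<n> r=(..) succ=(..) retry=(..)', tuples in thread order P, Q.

counter=10 r=(8,9) succ=(1,1) retry=(1,0)

(re-executing from step 4 with the substitution; state before step 4: counter=9 r=(8,8) succ=(1,0) retry=(0,0))
4 | Q LOAD | counter=9 r=(8,9) succ=(1,0) retry=(0,0)
5 | Q CAS | counter=10 r=(8,9) succ=(1,1) retry=(0,0)
6 | P CAS | counter=10 r=(8,9) succ=(1,1) retry=(1,0)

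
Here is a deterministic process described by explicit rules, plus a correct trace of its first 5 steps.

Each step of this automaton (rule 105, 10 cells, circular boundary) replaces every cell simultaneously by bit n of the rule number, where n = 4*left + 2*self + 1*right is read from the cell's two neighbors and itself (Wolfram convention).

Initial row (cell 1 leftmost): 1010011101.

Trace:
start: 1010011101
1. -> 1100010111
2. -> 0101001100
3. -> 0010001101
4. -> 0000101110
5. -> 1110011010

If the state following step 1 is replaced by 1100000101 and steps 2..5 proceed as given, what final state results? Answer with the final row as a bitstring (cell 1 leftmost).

1000101001

state after step 1 := 1100000101
2. -> 0101110011
3. -> 1011010011
4. -> 1111100010
5. -> 1000101001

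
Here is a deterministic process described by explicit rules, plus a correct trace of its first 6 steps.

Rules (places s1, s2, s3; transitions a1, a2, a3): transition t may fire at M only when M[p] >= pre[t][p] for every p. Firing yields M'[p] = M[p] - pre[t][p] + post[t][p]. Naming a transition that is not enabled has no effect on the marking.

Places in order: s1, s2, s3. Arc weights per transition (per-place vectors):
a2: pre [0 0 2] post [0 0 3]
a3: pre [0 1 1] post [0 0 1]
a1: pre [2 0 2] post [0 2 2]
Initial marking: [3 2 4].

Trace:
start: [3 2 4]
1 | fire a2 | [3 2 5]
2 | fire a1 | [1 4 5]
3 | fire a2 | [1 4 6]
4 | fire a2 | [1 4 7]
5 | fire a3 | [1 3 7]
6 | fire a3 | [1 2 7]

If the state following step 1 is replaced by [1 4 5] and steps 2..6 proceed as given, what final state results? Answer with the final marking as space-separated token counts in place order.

state after step 1 := [1 4 5]
2 | fire a1 | [1 4 5]
3 | fire a2 | [1 4 6]
4 | fire a2 | [1 4 7]
5 | fire a3 | [1 3 7]
6 | fire a3 | [1 2 7]

1 2 7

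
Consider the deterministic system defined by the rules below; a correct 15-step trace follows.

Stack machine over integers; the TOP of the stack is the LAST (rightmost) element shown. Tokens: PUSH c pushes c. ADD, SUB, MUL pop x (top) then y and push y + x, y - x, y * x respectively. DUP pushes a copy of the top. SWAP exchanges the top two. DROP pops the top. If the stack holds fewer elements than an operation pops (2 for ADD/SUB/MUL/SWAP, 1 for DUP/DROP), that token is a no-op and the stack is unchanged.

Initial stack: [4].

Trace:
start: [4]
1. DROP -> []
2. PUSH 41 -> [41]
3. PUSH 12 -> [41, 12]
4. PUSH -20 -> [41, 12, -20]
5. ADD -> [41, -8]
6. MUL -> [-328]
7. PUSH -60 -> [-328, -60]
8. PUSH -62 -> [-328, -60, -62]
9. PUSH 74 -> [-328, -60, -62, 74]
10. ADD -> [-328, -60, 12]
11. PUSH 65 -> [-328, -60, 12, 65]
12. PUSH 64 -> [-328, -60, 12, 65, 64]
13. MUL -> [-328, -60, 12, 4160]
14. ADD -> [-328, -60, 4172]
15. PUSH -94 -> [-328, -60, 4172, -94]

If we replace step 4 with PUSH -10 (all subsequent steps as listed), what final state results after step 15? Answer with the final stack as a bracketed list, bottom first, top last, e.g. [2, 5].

(re-executing from step 4 with the substitution; state before step 4: [41, 12])
4. PUSH -10 -> [41, 12, -10]
5. ADD -> [41, 2]
6. MUL -> [82]
7. PUSH -60 -> [82, -60]
8. PUSH -62 -> [82, -60, -62]
9. PUSH 74 -> [82, -60, -62, 74]
10. ADD -> [82, -60, 12]
11. PUSH 65 -> [82, -60, 12, 65]
12. PUSH 64 -> [82, -60, 12, 65, 64]
13. MUL -> [82, -60, 12, 4160]
14. ADD -> [82, -60, 4172]
15. PUSH -94 -> [82, -60, 4172, -94]

[82, -60, 4172, -94]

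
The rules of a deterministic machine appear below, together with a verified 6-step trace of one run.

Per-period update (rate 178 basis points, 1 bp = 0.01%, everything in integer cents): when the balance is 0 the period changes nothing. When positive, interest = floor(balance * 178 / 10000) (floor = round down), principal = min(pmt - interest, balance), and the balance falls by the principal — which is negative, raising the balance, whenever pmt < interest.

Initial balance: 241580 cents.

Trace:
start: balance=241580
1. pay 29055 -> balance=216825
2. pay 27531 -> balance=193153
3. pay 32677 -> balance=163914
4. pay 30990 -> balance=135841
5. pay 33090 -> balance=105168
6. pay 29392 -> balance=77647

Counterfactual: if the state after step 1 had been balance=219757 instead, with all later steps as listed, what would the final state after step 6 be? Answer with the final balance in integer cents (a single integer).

80849

state after step 1 := balance=219757
2. pay 27531 -> balance=196137
3. pay 32677 -> balance=166951
4. pay 30990 -> balance=138932
5. pay 33090 -> balance=108314
6. pay 29392 -> balance=80849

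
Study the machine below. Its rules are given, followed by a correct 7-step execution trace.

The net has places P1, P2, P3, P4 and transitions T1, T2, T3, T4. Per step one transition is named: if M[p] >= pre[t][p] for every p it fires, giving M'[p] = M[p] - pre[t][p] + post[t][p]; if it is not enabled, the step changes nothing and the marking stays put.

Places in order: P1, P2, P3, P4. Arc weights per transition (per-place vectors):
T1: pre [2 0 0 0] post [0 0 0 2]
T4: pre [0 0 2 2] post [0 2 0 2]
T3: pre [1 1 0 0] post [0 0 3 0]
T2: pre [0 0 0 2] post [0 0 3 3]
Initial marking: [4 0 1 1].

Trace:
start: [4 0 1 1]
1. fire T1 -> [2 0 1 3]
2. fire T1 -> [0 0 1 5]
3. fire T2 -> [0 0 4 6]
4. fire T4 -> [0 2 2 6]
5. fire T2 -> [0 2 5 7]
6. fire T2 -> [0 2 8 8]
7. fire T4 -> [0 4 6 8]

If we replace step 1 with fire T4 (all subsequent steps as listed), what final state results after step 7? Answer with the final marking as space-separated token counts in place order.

(re-executing from step 1 with the substitution; state before step 1: [4 0 1 1])
1. fire T4 -> [4 0 1 1]
2. fire T1 -> [2 0 1 3]
3. fire T2 -> [2 0 4 4]
4. fire T4 -> [2 2 2 4]
5. fire T2 -> [2 2 5 5]
6. fire T2 -> [2 2 8 6]
7. fire T4 -> [2 4 6 6]

2 4 6 6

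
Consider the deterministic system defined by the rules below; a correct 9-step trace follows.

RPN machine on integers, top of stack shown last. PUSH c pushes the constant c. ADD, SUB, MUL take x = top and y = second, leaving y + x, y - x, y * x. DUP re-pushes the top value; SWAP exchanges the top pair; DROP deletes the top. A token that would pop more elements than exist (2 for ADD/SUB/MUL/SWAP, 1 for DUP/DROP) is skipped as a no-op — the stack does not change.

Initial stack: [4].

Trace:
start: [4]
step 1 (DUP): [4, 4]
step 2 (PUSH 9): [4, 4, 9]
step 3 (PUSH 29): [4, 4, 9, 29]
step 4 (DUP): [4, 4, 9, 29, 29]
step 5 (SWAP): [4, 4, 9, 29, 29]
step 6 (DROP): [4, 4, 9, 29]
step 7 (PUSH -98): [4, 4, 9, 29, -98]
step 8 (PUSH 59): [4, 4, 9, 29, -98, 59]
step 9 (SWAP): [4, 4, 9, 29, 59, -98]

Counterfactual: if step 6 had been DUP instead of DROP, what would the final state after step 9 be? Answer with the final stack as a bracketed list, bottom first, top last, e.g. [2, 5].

(re-executing from step 6 with the substitution; state before step 6: [4, 4, 9, 29, 29])
step 6 (DUP): [4, 4, 9, 29, 29, 29]
step 7 (PUSH -98): [4, 4, 9, 29, 29, 29, -98]
step 8 (PUSH 59): [4, 4, 9, 29, 29, 29, -98, 59]
step 9 (SWAP): [4, 4, 9, 29, 29, 29, 59, -98]

[4, 4, 9, 29, 29, 29, 59, -98]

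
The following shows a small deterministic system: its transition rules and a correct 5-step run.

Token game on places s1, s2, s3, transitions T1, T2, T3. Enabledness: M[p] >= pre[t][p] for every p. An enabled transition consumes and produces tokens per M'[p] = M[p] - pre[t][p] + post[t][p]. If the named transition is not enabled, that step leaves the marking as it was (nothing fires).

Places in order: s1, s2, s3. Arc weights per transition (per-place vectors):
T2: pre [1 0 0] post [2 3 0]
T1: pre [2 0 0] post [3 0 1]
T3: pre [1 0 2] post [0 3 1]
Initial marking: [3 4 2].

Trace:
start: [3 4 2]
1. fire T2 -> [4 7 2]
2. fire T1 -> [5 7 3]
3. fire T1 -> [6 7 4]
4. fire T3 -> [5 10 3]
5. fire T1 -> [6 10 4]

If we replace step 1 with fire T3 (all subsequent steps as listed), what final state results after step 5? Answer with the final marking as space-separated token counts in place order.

(re-executing from step 1 with the substitution; state before step 1: [3 4 2])
1. fire T3 -> [2 7 1]
2. fire T1 -> [3 7 2]
3. fire T1 -> [4 7 3]
4. fire T3 -> [3 10 2]
5. fire T1 -> [4 10 3]

4 10 3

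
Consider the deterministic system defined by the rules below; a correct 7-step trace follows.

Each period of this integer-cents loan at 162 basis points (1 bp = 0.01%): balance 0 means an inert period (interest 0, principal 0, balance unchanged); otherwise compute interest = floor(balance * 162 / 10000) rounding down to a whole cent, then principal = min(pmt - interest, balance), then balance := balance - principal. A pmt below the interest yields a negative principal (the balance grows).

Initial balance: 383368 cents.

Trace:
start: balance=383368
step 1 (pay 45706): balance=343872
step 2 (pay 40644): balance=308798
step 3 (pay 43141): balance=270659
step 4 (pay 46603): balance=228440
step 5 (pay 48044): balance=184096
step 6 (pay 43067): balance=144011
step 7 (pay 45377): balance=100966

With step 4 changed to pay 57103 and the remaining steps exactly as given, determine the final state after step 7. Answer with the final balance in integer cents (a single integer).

89948

(re-executing from step 4 with the substitution; state before step 4: balance=270659)
step 4 (pay 57103): balance=217940
step 5 (pay 48044): balance=173426
step 6 (pay 43067): balance=133168
step 7 (pay 45377): balance=89948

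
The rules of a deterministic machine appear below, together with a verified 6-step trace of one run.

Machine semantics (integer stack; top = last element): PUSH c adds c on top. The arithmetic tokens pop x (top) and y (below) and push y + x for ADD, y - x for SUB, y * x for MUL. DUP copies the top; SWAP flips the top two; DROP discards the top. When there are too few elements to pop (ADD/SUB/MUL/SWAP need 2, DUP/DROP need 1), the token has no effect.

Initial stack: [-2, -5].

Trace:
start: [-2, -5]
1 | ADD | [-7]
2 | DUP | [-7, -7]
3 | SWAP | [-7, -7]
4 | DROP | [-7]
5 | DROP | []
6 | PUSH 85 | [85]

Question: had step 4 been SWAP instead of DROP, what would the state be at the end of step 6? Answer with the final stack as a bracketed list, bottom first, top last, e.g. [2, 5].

[-7, 85]

(re-executing from step 4 with the substitution; state before step 4: [-7, -7])
4 | SWAP | [-7, -7]
5 | DROP | [-7]
6 | PUSH 85 | [-7, 85]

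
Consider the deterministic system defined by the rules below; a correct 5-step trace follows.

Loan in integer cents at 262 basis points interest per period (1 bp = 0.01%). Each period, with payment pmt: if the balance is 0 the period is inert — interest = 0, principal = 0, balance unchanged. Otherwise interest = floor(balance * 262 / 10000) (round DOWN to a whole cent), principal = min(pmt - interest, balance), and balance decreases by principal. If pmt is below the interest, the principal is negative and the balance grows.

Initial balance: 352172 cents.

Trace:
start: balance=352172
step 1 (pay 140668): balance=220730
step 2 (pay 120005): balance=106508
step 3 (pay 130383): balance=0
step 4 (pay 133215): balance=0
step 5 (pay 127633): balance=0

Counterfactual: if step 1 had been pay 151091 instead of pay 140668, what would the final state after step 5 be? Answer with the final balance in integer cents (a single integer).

0

(re-executing from step 1 with the substitution; state before step 1: balance=352172)
step 1 (pay 151091): balance=210307
step 2 (pay 120005): balance=95812
step 3 (pay 130383): balance=0
step 4 (pay 133215): balance=0
step 5 (pay 127633): balance=0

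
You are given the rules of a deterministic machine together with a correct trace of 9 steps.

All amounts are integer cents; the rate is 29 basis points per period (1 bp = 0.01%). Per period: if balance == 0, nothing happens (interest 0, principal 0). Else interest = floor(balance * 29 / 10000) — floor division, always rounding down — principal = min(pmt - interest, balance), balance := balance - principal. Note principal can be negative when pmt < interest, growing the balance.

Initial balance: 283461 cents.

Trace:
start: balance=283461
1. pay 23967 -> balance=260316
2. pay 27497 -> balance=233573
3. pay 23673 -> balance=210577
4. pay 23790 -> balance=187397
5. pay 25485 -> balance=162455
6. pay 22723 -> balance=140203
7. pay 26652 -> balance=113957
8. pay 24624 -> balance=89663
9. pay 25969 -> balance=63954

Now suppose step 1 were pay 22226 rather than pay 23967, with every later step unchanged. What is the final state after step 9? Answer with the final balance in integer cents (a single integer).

(re-executing from step 1 with the substitution; state before step 1: balance=283461)
1. pay 22226 -> balance=262057
2. pay 27497 -> balance=235319
3. pay 23673 -> balance=212328
4. pay 23790 -> balance=189153
5. pay 25485 -> balance=164216
6. pay 22723 -> balance=141969
7. pay 26652 -> balance=115728
8. pay 24624 -> balance=91439
9. pay 25969 -> balance=65735

65735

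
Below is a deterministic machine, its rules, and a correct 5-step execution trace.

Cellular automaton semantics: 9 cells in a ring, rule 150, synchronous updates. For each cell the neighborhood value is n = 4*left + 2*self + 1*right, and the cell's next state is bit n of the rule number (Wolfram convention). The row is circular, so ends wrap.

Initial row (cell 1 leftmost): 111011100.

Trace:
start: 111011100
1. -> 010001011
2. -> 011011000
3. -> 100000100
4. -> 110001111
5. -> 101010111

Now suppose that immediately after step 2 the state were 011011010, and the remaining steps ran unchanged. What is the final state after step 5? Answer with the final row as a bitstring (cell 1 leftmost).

011001101

state after step 2 := 011011010
3. -> 100000011
4. -> 010000101
5. -> 011001101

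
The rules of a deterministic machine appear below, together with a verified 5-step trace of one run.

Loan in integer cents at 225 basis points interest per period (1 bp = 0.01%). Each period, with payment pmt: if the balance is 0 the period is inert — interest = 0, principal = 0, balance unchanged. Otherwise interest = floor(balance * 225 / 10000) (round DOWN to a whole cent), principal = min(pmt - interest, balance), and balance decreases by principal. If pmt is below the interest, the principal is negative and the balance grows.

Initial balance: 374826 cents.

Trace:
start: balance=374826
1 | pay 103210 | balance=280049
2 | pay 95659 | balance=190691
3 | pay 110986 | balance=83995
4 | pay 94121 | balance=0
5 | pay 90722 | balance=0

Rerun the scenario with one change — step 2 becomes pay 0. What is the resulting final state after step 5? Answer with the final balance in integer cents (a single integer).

(re-executing from step 2 with the substitution; state before step 2: balance=280049)
2 | pay 0 | balance=286350
3 | pay 110986 | balance=181806
4 | pay 94121 | balance=91775
5 | pay 90722 | balance=3117

3117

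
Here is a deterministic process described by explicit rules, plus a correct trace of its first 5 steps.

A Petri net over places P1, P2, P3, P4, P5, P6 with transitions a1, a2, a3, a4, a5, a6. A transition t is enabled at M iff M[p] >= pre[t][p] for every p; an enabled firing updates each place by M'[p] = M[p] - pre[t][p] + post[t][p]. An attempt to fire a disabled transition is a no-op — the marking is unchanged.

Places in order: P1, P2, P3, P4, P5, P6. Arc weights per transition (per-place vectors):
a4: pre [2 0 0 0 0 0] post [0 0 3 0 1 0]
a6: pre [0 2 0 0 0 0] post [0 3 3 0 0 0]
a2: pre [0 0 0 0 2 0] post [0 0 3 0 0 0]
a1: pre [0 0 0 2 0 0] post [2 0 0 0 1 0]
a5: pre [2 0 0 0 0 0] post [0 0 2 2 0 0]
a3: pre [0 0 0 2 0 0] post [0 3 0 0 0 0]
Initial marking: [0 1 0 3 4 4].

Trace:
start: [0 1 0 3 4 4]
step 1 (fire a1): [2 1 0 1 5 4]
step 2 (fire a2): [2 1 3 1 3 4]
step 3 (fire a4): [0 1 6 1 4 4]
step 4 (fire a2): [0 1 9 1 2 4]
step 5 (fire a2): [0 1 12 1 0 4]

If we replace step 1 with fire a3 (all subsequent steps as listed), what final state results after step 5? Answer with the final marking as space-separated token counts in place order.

(re-executing from step 1 with the substitution; state before step 1: [0 1 0 3 4 4])
step 1 (fire a3): [0 4 0 1 4 4]
step 2 (fire a2): [0 4 3 1 2 4]
step 3 (fire a4): [0 4 3 1 2 4]
step 4 (fire a2): [0 4 6 1 0 4]
step 5 (fire a2): [0 4 6 1 0 4]

0 4 6 1 0 4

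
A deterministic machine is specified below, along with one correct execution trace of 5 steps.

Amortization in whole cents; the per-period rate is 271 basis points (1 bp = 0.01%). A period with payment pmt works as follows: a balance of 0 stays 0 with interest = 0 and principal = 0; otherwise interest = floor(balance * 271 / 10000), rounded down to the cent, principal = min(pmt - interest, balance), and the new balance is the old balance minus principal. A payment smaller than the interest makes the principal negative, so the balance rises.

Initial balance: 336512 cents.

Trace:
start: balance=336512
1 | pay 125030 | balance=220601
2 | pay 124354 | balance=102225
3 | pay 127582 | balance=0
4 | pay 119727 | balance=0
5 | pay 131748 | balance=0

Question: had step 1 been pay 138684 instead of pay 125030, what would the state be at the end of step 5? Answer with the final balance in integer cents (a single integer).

(re-executing from step 1 with the substitution; state before step 1: balance=336512)
1 | pay 138684 | balance=206947
2 | pay 124354 | balance=88201
3 | pay 127582 | balance=0
4 | pay 119727 | balance=0
5 | pay 131748 | balance=0

0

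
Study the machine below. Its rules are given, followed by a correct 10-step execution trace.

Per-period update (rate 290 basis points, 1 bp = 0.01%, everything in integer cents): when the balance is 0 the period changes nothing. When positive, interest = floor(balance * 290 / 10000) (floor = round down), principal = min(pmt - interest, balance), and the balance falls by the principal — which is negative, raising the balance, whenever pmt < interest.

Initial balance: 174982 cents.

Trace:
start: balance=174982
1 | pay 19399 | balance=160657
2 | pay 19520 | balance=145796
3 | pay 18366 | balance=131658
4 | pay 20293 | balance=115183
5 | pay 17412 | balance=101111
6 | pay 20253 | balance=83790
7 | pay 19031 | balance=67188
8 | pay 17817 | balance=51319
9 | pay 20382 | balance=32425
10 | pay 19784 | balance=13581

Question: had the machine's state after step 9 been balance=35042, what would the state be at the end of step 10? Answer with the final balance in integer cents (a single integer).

16274

state after step 9 := balance=35042
10 | pay 19784 | balance=16274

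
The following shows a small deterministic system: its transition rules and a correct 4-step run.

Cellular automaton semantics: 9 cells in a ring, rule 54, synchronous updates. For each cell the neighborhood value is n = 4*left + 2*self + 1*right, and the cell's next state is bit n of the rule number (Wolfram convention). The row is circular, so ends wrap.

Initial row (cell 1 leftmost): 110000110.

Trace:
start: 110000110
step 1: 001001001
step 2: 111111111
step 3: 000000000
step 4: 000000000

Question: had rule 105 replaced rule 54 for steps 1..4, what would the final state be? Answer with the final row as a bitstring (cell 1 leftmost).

100110010

(re-executing steps 1..4 under rule 105; state before step 1: 110000110)
step 1: 110110111
step 2: 011111100
step 3: 010000101
step 4: 100110010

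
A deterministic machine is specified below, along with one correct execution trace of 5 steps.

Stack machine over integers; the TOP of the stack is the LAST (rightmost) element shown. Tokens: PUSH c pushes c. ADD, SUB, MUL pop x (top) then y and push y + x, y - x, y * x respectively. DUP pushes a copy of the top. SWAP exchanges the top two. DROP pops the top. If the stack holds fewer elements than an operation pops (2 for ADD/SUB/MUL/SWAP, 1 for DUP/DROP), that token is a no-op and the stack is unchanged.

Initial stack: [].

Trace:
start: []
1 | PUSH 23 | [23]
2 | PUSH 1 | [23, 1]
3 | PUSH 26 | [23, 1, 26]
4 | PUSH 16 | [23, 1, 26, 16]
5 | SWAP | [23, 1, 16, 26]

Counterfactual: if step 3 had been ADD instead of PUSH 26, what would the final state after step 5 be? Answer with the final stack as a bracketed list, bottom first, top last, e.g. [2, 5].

(re-executing from step 3 with the substitution; state before step 3: [23, 1])
3 | ADD | [24]
4 | PUSH 16 | [24, 16]
5 | SWAP | [16, 24]

[16, 24]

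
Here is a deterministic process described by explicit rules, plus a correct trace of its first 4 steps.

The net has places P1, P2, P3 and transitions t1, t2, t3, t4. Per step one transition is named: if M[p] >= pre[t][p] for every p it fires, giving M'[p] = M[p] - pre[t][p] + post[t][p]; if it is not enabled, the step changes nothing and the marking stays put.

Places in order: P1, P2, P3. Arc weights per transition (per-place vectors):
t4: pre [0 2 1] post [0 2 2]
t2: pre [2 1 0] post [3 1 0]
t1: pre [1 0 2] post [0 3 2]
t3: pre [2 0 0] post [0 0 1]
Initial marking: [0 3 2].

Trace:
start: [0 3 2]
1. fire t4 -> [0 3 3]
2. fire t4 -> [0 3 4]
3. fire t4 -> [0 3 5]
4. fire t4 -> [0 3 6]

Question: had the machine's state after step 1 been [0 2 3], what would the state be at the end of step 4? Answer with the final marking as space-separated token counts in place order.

0 2 6

state after step 1 := [0 2 3]
2. fire t4 -> [0 2 4]
3. fire t4 -> [0 2 5]
4. fire t4 -> [0 2 6]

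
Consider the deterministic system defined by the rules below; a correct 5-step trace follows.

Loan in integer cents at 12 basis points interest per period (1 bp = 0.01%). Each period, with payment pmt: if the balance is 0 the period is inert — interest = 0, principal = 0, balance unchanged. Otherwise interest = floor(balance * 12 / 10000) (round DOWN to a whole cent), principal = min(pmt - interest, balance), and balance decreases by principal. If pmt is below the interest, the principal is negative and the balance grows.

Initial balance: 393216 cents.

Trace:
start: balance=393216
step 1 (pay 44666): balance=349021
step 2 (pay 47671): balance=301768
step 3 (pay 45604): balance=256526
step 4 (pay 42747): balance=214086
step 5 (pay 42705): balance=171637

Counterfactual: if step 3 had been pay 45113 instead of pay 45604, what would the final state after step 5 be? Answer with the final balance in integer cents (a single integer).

(re-executing from step 3 with the substitution; state before step 3: balance=301768)
step 3 (pay 45113): balance=257017
step 4 (pay 42747): balance=214578
step 5 (pay 42705): balance=172130

172130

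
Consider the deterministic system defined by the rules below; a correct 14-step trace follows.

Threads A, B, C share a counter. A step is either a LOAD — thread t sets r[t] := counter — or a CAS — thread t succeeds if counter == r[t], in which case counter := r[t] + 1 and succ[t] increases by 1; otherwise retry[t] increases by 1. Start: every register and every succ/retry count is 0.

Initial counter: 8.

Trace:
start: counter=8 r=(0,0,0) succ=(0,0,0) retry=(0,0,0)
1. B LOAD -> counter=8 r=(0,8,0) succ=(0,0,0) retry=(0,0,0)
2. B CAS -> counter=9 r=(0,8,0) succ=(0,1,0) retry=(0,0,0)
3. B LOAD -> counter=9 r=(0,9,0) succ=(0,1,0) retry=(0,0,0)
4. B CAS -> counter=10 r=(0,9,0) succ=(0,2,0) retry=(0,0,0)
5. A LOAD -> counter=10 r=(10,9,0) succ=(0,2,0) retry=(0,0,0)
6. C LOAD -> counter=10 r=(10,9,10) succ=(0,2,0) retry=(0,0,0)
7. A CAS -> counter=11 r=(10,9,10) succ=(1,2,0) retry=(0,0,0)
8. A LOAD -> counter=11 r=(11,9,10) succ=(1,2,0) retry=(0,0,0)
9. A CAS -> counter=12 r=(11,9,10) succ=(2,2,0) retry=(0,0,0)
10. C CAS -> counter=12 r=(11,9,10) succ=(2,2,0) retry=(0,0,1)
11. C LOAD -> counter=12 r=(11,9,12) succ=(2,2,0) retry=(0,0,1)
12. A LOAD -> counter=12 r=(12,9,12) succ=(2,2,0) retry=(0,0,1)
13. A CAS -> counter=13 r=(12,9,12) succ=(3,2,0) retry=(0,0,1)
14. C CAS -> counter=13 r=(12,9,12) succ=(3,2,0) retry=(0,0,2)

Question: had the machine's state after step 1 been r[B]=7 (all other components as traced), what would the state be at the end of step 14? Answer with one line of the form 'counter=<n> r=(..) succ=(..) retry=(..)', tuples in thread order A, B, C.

counter=12 r=(11,8,11) succ=(3,1,0) retry=(0,1,2)

state after step 1 := counter=8 r=(0,7,0) succ=(0,0,0) retry=(0,0,0)
2. B CAS -> counter=8 r=(0,7,0) succ=(0,0,0) retry=(0,1,0)
3. B LOAD -> counter=8 r=(0,8,0) succ=(0,0,0) retry=(0,1,0)
4. B CAS -> counter=9 r=(0,8,0) succ=(0,1,0) retry=(0,1,0)
5. A LOAD -> counter=9 r=(9,8,0) succ=(0,1,0) retry=(0,1,0)
6. C LOAD -> counter=9 r=(9,8,9) succ=(0,1,0) retry=(0,1,0)
7. A CAS -> counter=10 r=(9,8,9) succ=(1,1,0) retry=(0,1,0)
8. A LOAD -> counter=10 r=(10,8,9) succ=(1,1,0) retry=(0,1,0)
9. A CAS -> counter=11 r=(10,8,9) succ=(2,1,0) retry=(0,1,0)
10. C CAS -> counter=11 r=(10,8,9) succ=(2,1,0) retry=(0,1,1)
11. C LOAD -> counter=11 r=(10,8,11) succ=(2,1,0) retry=(0,1,1)
12. A LOAD -> counter=11 r=(11,8,11) succ=(2,1,0) retry=(0,1,1)
13. A CAS -> counter=12 r=(11,8,11) succ=(3,1,0) retry=(0,1,1)
14. C CAS -> counter=12 r=(11,8,11) succ=(3,1,0) retry=(0,1,2)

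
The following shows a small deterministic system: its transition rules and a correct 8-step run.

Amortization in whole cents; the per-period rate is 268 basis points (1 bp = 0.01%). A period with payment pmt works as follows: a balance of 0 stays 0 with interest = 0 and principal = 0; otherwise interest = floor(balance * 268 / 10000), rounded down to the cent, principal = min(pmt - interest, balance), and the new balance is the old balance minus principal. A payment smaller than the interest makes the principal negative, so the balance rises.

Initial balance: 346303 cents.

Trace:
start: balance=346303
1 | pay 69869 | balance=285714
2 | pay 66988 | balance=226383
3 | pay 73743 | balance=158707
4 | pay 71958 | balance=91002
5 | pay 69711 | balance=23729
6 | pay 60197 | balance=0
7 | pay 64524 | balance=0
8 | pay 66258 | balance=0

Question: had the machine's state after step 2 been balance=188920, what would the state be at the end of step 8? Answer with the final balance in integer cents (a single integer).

0

state after step 2 := balance=188920
3 | pay 73743 | balance=120240
4 | pay 71958 | balance=51504
5 | pay 69711 | balance=0
6 | pay 60197 | balance=0
7 | pay 64524 | balance=0
8 | pay 66258 | balance=0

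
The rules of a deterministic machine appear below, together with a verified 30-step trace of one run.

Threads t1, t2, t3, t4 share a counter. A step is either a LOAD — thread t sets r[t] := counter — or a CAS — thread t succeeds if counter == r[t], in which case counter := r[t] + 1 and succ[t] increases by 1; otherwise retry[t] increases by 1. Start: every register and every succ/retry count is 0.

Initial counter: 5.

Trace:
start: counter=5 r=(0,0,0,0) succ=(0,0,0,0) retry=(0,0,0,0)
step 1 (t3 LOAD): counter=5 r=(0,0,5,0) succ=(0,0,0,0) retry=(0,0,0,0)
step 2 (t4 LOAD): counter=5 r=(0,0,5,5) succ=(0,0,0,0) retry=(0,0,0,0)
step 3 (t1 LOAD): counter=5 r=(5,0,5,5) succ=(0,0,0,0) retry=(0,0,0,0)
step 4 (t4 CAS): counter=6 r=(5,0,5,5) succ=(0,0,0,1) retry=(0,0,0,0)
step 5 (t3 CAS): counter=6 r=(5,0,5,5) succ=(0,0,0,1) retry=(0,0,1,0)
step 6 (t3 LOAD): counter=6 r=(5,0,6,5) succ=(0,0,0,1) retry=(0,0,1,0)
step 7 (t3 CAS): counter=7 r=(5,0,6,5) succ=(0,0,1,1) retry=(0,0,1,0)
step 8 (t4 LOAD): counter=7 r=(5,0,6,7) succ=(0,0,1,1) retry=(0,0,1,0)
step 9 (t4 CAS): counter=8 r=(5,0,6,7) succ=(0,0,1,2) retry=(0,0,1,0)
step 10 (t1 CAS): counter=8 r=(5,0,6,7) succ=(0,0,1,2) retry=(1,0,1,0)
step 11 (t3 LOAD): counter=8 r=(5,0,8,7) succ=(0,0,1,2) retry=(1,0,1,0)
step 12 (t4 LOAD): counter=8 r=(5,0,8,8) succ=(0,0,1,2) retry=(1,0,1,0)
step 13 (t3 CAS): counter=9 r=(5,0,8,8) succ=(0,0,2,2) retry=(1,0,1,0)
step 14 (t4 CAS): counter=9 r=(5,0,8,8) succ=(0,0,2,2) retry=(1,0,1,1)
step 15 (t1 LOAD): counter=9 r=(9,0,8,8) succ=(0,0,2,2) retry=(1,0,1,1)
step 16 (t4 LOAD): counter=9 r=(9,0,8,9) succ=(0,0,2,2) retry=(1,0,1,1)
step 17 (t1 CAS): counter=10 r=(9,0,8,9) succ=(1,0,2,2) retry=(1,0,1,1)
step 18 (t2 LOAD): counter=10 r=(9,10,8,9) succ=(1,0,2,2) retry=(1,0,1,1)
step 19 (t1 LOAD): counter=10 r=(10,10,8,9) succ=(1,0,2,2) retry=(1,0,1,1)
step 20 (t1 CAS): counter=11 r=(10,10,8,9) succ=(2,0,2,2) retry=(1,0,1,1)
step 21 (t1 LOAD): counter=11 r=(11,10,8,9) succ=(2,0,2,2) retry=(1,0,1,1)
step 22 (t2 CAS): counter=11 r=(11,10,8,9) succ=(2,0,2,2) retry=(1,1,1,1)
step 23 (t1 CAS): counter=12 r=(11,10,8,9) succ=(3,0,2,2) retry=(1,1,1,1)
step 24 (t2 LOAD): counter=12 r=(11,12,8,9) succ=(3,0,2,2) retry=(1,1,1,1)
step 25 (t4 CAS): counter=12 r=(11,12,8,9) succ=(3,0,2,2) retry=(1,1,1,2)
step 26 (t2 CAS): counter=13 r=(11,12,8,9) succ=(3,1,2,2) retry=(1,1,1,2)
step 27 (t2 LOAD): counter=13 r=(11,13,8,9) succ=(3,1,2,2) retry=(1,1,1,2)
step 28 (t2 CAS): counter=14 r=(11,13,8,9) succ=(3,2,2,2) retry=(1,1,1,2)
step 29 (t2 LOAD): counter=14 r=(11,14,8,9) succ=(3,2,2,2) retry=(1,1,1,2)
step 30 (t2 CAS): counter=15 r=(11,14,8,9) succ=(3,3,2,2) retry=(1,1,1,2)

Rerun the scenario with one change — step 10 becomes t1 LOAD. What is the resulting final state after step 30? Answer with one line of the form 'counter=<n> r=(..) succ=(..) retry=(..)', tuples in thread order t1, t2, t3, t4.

counter=15 r=(11,14,8,9) succ=(3,3,2,2) retry=(0,1,1,2)

(re-executing from step 10 with the substitution; state before step 10: counter=8 r=(5,0,6,7) succ=(0,0,1,2) retry=(0,0,1,0))
step 10 (t1 LOAD): counter=8 r=(8,0,6,7) succ=(0,0,1,2) retry=(0,0,1,0)
step 11 (t3 LOAD): counter=8 r=(8,0,8,7) succ=(0,0,1,2) retry=(0,0,1,0)
step 12 (t4 LOAD): counter=8 r=(8,0,8,8) succ=(0,0,1,2) retry=(0,0,1,0)
step 13 (t3 CAS): counter=9 r=(8,0,8,8) succ=(0,0,2,2) retry=(0,0,1,0)
step 14 (t4 CAS): counter=9 r=(8,0,8,8) succ=(0,0,2,2) retry=(0,0,1,1)
step 15 (t1 LOAD): counter=9 r=(9,0,8,8) succ=(0,0,2,2) retry=(0,0,1,1)
step 16 (t4 LOAD): counter=9 r=(9,0,8,9) succ=(0,0,2,2) retry=(0,0,1,1)
step 17 (t1 CAS): counter=10 r=(9,0,8,9) succ=(1,0,2,2) retry=(0,0,1,1)
step 18 (t2 LOAD): counter=10 r=(9,10,8,9) succ=(1,0,2,2) retry=(0,0,1,1)
step 19 (t1 LOAD): counter=10 r=(10,10,8,9) succ=(1,0,2,2) retry=(0,0,1,1)
step 20 (t1 CAS): counter=11 r=(10,10,8,9) succ=(2,0,2,2) retry=(0,0,1,1)
step 21 (t1 LOAD): counter=11 r=(11,10,8,9) succ=(2,0,2,2) retry=(0,0,1,1)
step 22 (t2 CAS): counter=11 r=(11,10,8,9) succ=(2,0,2,2) retry=(0,1,1,1)
step 23 (t1 CAS): counter=12 r=(11,10,8,9) succ=(3,0,2,2) retry=(0,1,1,1)
step 24 (t2 LOAD): counter=12 r=(11,12,8,9) succ=(3,0,2,2) retry=(0,1,1,1)
step 25 (t4 CAS): counter=12 r=(11,12,8,9) succ=(3,0,2,2) retry=(0,1,1,2)
step 26 (t2 CAS): counter=13 r=(11,12,8,9) succ=(3,1,2,2) retry=(0,1,1,2)
step 27 (t2 LOAD): counter=13 r=(11,13,8,9) succ=(3,1,2,2) retry=(0,1,1,2)
step 28 (t2 CAS): counter=14 r=(11,13,8,9) succ=(3,2,2,2) retry=(0,1,1,2)
step 29 (t2 LOAD): counter=14 r=(11,14,8,9) succ=(3,2,2,2) retry=(0,1,1,2)
step 30 (t2 CAS): counter=15 r=(11,14,8,9) succ=(3,3,2,2) retry=(0,1,1,2)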